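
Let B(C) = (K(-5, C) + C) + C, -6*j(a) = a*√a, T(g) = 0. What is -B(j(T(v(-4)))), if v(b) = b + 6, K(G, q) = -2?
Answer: 2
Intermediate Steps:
v(b) = 6 + b
j(a) = -a^(3/2)/6 (j(a) = -a*√a/6 = -a^(3/2)/6)
B(C) = -2 + 2*C (B(C) = (-2 + C) + C = -2 + 2*C)
-B(j(T(v(-4)))) = -(-2 + 2*(-0^(3/2)/6)) = -(-2 + 2*(-⅙*0)) = -(-2 + 2*0) = -(-2 + 0) = -1*(-2) = 2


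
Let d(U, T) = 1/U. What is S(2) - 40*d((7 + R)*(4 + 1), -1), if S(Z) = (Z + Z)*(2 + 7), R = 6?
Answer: 460/13 ≈ 35.385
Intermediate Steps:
S(Z) = 18*Z (S(Z) = (2*Z)*9 = 18*Z)
S(2) - 40*d((7 + R)*(4 + 1), -1) = 18*2 - 40*1/((4 + 1)*(7 + 6)) = 36 - 40/(13*5) = 36 - 40/65 = 36 - 40*1/65 = 36 - 8/13 = 460/13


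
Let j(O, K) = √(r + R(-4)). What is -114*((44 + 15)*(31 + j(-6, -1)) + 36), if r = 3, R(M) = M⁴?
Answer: -212610 - 6726*√259 ≈ -3.2085e+5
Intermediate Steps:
j(O, K) = √259 (j(O, K) = √(3 + (-4)⁴) = √(3 + 256) = √259)
-114*((44 + 15)*(31 + j(-6, -1)) + 36) = -114*((44 + 15)*(31 + √259) + 36) = -114*(59*(31 + √259) + 36) = -114*((1829 + 59*√259) + 36) = -114*(1865 + 59*√259) = -212610 - 6726*√259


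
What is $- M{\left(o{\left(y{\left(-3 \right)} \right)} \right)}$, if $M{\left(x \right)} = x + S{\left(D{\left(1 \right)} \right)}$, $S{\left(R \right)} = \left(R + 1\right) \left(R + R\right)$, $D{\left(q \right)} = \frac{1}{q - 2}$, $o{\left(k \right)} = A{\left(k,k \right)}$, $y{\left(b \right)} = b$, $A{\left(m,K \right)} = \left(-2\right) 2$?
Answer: $4$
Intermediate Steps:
$A{\left(m,K \right)} = -4$
$o{\left(k \right)} = -4$
$D{\left(q \right)} = \frac{1}{-2 + q}$
$S{\left(R \right)} = 2 R \left(1 + R\right)$ ($S{\left(R \right)} = \left(1 + R\right) 2 R = 2 R \left(1 + R\right)$)
$M{\left(x \right)} = x$ ($M{\left(x \right)} = x + \frac{2 \left(1 + \frac{1}{-2 + 1}\right)}{-2 + 1} = x + \frac{2 \left(1 + \frac{1}{-1}\right)}{-1} = x + 2 \left(-1\right) \left(1 - 1\right) = x + 2 \left(-1\right) 0 = x + 0 = x$)
$- M{\left(o{\left(y{\left(-3 \right)} \right)} \right)} = \left(-1\right) \left(-4\right) = 4$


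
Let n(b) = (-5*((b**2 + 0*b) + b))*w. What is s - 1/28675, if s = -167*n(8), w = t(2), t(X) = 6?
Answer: 10343645999/28675 ≈ 3.6072e+5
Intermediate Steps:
w = 6
n(b) = -30*b - 30*b**2 (n(b) = -5*((b**2 + 0*b) + b)*6 = -5*((b**2 + 0) + b)*6 = -5*(b**2 + b)*6 = -5*(b + b**2)*6 = (-5*b - 5*b**2)*6 = -30*b - 30*b**2)
s = 360720 (s = -(-5010)*8*(1 + 8) = -(-5010)*8*9 = -167*(-2160) = 360720)
s - 1/28675 = 360720 - 1/28675 = 10343645999/28675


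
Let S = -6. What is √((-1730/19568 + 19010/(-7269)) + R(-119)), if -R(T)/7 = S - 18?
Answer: √209018902980953922/35559948 ≈ 12.857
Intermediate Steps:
R(T) = 168 (R(T) = -7*(-6 - 18) = -7*(-24) = 168)
√((-1730/19568 + 19010/(-7269)) + R(-119)) = √((-1730/19568 + 19010/(-7269)) + 168) = √((-1730*1/19568 + 19010*(-1/7269)) + 168) = √((-865/9784 - 19010/7269) + 168) = √(-192281525/71119896 + 168) = √(11755861003/71119896) = √209018902980953922/35559948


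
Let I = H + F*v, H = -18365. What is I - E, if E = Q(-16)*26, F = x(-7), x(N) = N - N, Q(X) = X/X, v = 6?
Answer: -18391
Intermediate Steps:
Q(X) = 1
x(N) = 0
F = 0
E = 26 (E = 1*26 = 26)
I = -18365 (I = -18365 + 0*6 = -18365 + 0 = -18365)
I - E = -18365 - 1*26 = -18365 - 26 = -18391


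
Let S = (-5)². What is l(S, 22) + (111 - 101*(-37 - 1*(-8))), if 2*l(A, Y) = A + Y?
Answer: 6127/2 ≈ 3063.5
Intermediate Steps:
S = 25
l(A, Y) = A/2 + Y/2 (l(A, Y) = (A + Y)/2 = A/2 + Y/2)
l(S, 22) + (111 - 101*(-37 - 1*(-8))) = ((½)*25 + (½)*22) + (111 - 101*(-37 - 1*(-8))) = (25/2 + 11) + (111 - 101*(-37 + 8)) = 47/2 + (111 - 101*(-29)) = 47/2 + (111 + 2929) = 47/2 + 3040 = 6127/2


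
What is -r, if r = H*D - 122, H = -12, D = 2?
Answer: 146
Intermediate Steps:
r = -146 (r = -12*2 - 122 = -24 - 122 = -146)
-r = -1*(-146) = 146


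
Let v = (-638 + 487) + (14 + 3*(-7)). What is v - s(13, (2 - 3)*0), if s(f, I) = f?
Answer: -171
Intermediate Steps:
v = -158 (v = -151 + (14 - 21) = -151 - 7 = -158)
v - s(13, (2 - 3)*0) = -158 - 1*13 = -158 - 13 = -171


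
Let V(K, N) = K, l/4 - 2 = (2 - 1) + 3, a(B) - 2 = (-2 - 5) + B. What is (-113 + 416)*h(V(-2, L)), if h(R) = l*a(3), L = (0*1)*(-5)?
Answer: -14544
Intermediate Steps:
a(B) = -5 + B (a(B) = 2 + ((-2 - 5) + B) = 2 + (-7 + B) = -5 + B)
l = 24 (l = 8 + 4*((2 - 1) + 3) = 8 + 4*(1 + 3) = 8 + 4*4 = 8 + 16 = 24)
L = 0 (L = 0*(-5) = 0)
h(R) = -48 (h(R) = 24*(-5 + 3) = 24*(-2) = -48)
(-113 + 416)*h(V(-2, L)) = (-113 + 416)*(-48) = 303*(-48) = -14544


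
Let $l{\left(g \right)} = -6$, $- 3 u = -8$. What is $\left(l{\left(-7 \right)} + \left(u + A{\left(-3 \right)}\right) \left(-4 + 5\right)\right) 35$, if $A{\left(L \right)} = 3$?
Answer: $- \frac{35}{3} \approx -11.667$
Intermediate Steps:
$u = \frac{8}{3}$ ($u = \left(- \frac{1}{3}\right) \left(-8\right) = \frac{8}{3} \approx 2.6667$)
$\left(l{\left(-7 \right)} + \left(u + A{\left(-3 \right)}\right) \left(-4 + 5\right)\right) 35 = \left(-6 + \left(\frac{8}{3} + 3\right) \left(-4 + 5\right)\right) 35 = \left(-6 + \frac{17}{3} \cdot 1\right) 35 = \left(-6 + \frac{17}{3}\right) 35 = \left(- \frac{1}{3}\right) 35 = - \frac{35}{3}$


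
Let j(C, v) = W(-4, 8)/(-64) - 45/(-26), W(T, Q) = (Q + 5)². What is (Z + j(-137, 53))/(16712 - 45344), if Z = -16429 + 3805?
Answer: 10503925/23821824 ≈ 0.44094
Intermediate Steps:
W(T, Q) = (5 + Q)²
j(C, v) = -757/832 (j(C, v) = (5 + 8)²/(-64) - 45/(-26) = 13²*(-1/64) - 45*(-1/26) = 169*(-1/64) + 45/26 = -169/64 + 45/26 = -757/832)
Z = -12624
(Z + j(-137, 53))/(16712 - 45344) = (-12624 - 757/832)/(16712 - 45344) = -10503925/832/(-28632) = -10503925/832*(-1/28632) = 10503925/23821824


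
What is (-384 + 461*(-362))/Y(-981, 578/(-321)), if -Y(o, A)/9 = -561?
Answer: -15206/459 ≈ -33.129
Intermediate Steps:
Y(o, A) = 5049 (Y(o, A) = -9*(-561) = 5049)
(-384 + 461*(-362))/Y(-981, 578/(-321)) = (-384 + 461*(-362))/5049 = (-384 - 166882)*(1/5049) = -167266*1/5049 = -15206/459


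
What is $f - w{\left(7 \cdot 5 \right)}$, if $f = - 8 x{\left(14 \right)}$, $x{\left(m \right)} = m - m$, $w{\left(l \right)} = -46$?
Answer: $46$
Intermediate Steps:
$x{\left(m \right)} = 0$
$f = 0$ ($f = \left(-8\right) 0 = 0$)
$f - w{\left(7 \cdot 5 \right)} = 0 - -46 = 0 + 46 = 46$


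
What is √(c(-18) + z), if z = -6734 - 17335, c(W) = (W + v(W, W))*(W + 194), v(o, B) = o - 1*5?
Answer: I*√31285 ≈ 176.88*I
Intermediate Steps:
v(o, B) = -5 + o (v(o, B) = o - 5 = -5 + o)
c(W) = (-5 + 2*W)*(194 + W) (c(W) = (W + (-5 + W))*(W + 194) = (-5 + 2*W)*(194 + W))
z = -24069
√(c(-18) + z) = √((-970 + 2*(-18)² + 383*(-18)) - 24069) = √((-970 + 2*324 - 6894) - 24069) = √((-970 + 648 - 6894) - 24069) = √(-7216 - 24069) = √(-31285) = I*√31285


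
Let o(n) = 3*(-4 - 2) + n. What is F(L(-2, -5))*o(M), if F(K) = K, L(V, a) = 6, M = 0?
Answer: -108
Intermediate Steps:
o(n) = -18 + n (o(n) = 3*(-6) + n = -18 + n)
F(L(-2, -5))*o(M) = 6*(-18 + 0) = 6*(-18) = -108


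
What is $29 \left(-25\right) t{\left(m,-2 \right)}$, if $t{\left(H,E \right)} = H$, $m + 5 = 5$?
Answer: $0$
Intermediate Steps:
$m = 0$ ($m = -5 + 5 = 0$)
$29 \left(-25\right) t{\left(m,-2 \right)} = 29 \left(-25\right) 0 = \left(-725\right) 0 = 0$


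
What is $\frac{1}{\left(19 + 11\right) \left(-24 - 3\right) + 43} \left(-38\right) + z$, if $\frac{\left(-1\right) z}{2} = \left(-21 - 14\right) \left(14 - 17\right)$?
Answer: $- \frac{161032}{767} \approx -209.95$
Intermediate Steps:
$z = -210$ ($z = - 2 \left(-21 - 14\right) \left(14 - 17\right) = - 2 \left(\left(-35\right) \left(-3\right)\right) = \left(-2\right) 105 = -210$)
$\frac{1}{\left(19 + 11\right) \left(-24 - 3\right) + 43} \left(-38\right) + z = \frac{1}{\left(19 + 11\right) \left(-24 - 3\right) + 43} \left(-38\right) - 210 = \frac{1}{30 \left(-27\right) + 43} \left(-38\right) - 210 = \frac{1}{-810 + 43} \left(-38\right) - 210 = \frac{1}{-767} \left(-38\right) - 210 = \left(- \frac{1}{767}\right) \left(-38\right) - 210 = \frac{38}{767} - 210 = - \frac{161032}{767}$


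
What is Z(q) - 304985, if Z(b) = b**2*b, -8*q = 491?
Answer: -274523091/512 ≈ -5.3618e+5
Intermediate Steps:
q = -491/8 (q = -1/8*491 = -491/8 ≈ -61.375)
Z(b) = b**3
Z(q) - 304985 = (-491/8)**3 - 304985 = -118370771/512 - 304985 = -274523091/512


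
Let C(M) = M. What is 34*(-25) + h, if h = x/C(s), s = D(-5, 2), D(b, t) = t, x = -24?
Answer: -862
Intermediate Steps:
s = 2
h = -12 (h = -24/2 = -24*½ = -12)
34*(-25) + h = 34*(-25) - 12 = -850 - 12 = -862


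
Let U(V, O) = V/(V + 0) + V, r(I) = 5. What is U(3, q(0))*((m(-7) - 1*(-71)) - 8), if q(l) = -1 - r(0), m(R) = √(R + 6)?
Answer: 252 + 4*I ≈ 252.0 + 4.0*I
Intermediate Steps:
m(R) = √(6 + R)
q(l) = -6 (q(l) = -1 - 1*5 = -1 - 5 = -6)
U(V, O) = 1 + V (U(V, O) = V/V + V = 1 + V)
U(3, q(0))*((m(-7) - 1*(-71)) - 8) = (1 + 3)*((√(6 - 7) - 1*(-71)) - 8) = 4*((√(-1) + 71) - 8) = 4*((I + 71) - 8) = 4*((71 + I) - 8) = 4*(63 + I) = 252 + 4*I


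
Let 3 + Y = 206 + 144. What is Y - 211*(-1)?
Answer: 558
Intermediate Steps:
Y = 347 (Y = -3 + (206 + 144) = -3 + 350 = 347)
Y - 211*(-1) = 347 - 211*(-1) = 347 + 211 = 558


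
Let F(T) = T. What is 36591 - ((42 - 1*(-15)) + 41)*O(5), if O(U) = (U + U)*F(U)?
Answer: 31691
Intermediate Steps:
O(U) = 2*U² (O(U) = (U + U)*U = (2*U)*U = 2*U²)
36591 - ((42 - 1*(-15)) + 41)*O(5) = 36591 - ((42 - 1*(-15)) + 41)*2*5² = 36591 - ((42 + 15) + 41)*2*25 = 36591 - (57 + 41)*50 = 36591 - 98*50 = 36591 - 1*4900 = 36591 - 4900 = 31691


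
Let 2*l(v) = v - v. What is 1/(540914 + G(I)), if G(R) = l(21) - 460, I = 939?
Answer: 1/540454 ≈ 1.8503e-6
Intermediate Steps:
l(v) = 0 (l(v) = (v - v)/2 = (½)*0 = 0)
G(R) = -460 (G(R) = 0 - 460 = -460)
1/(540914 + G(I)) = 1/(540914 - 460) = 1/540454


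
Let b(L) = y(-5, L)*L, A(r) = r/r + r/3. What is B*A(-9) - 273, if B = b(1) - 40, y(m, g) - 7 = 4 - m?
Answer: -225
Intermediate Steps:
A(r) = 1 + r/3 (A(r) = 1 + r*(⅓) = 1 + r/3)
y(m, g) = 11 - m (y(m, g) = 7 + (4 - m) = 11 - m)
b(L) = 16*L (b(L) = (11 - 1*(-5))*L = (11 + 5)*L = 16*L)
B = -24 (B = 16*1 - 40 = 16 - 40 = -24)
B*A(-9) - 273 = -24*(1 + (⅓)*(-9)) - 273 = -24*(1 - 3) - 273 = -24*(-2) - 273 = 48 - 273 = -225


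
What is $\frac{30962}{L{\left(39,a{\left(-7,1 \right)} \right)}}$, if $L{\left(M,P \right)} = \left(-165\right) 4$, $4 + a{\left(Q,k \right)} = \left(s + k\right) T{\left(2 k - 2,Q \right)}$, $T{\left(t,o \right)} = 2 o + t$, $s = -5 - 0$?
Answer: $- \frac{15481}{330} \approx -46.912$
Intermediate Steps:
$s = -5$ ($s = -5 + 0 = -5$)
$T{\left(t,o \right)} = t + 2 o$
$a{\left(Q,k \right)} = -4 + \left(-5 + k\right) \left(-2 + 2 Q + 2 k\right)$ ($a{\left(Q,k \right)} = -4 + \left(-5 + k\right) \left(\left(2 k - 2\right) + 2 Q\right) = -4 + \left(-5 + k\right) \left(\left(-2 + 2 k\right) + 2 Q\right) = -4 + \left(-5 + k\right) \left(-2 + 2 Q + 2 k\right)$)
$L{\left(M,P \right)} = -660$
$\frac{30962}{L{\left(39,a{\left(-7,1 \right)} \right)}} = \frac{30962}{-660} = 30962 \left(- \frac{1}{660}\right) = - \frac{15481}{330}$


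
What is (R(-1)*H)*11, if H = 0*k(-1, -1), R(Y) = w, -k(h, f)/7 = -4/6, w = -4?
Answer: 0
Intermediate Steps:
k(h, f) = 14/3 (k(h, f) = -(-28)/6 = -7*(-⅔) = 14/3)
R(Y) = -4
H = 0 (H = 0*(14/3) = 0)
(R(-1)*H)*11 = -4*0*11 = 0*11 = 0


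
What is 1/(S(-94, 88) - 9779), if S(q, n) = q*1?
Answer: -1/9873 ≈ -0.00010129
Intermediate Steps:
S(q, n) = q
1/(S(-94, 88) - 9779) = 1/(-94 - 9779) = 1/(-9873) = -1/9873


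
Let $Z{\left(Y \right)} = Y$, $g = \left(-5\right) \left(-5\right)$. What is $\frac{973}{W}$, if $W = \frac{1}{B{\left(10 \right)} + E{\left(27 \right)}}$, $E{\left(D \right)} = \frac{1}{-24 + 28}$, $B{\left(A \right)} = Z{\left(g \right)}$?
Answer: $\frac{98273}{4} \approx 24568.0$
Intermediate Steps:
$g = 25$
$B{\left(A \right)} = 25$
$E{\left(D \right)} = \frac{1}{4}$
$W = \frac{4}{101}$ ($W = \frac{1}{25 + \frac{1}{4}} = \frac{1}{\frac{101}{4}} = \frac{4}{101} \approx 0.039604$)
$\frac{973}{W} = \frac{973}{\frac{4}{101}} = 973 \cdot \frac{101}{4} = \frac{98273}{4}$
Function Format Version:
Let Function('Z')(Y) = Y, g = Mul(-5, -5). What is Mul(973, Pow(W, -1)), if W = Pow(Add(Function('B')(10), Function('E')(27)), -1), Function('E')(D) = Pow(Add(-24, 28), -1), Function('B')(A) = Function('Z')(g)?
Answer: Rational(98273, 4) ≈ 24568.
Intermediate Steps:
g = 25
Function('B')(A) = 25
Function('E')(D) = Rational(1, 4) (Function('E')(D) = Pow(4, -1) = Rational(1, 4))
W = Rational(4, 101) (W = Pow(Add(25, Rational(1, 4)), -1) = Pow(Rational(101, 4), -1) = Rational(4, 101) ≈ 0.039604)
Mul(973, Pow(W, -1)) = Mul(973, Pow(Rational(4, 101), -1)) = Mul(973, Rational(101, 4)) = Rational(98273, 4)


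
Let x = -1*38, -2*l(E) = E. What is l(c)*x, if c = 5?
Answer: 95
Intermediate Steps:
l(E) = -E/2
x = -38
l(c)*x = -½*5*(-38) = -5/2*(-38) = 95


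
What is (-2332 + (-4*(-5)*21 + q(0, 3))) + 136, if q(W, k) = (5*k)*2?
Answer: -1746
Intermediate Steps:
q(W, k) = 10*k
(-2332 + (-4*(-5)*21 + q(0, 3))) + 136 = (-2332 + (-4*(-5)*21 + 10*3)) + 136 = (-2332 + (20*21 + 30)) + 136 = (-2332 + (420 + 30)) + 136 = (-2332 + 450) + 136 = -1882 + 136 = -1746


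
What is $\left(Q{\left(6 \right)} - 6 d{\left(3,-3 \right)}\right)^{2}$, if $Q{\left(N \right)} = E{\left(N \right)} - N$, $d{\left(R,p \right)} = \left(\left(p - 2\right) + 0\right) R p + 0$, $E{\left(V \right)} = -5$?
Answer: $78961$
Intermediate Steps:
$d{\left(R,p \right)} = R p \left(-2 + p\right)$ ($d{\left(R,p \right)} = \left(\left(-2 + p\right) + 0\right) R p + 0 = \left(-2 + p\right) R p + 0 = R \left(-2 + p\right) p + 0 = R p \left(-2 + p\right) + 0 = R p \left(-2 + p\right)$)
$Q{\left(N \right)} = -5 - N$
$\left(Q{\left(6 \right)} - 6 d{\left(3,-3 \right)}\right)^{2} = \left(\left(-5 - 6\right) - 6 \cdot 3 \left(-3\right) \left(-2 - 3\right)\right)^{2} = \left(\left(-5 - 6\right) - 6 \cdot 3 \left(-3\right) \left(-5\right)\right)^{2} = \left(-11 - 270\right)^{2} = \left(-281\right)^{2} = 78961$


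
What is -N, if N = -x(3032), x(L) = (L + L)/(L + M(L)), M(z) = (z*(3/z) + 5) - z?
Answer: 758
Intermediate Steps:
M(z) = 8 - z (M(z) = (3 + 5) - z = 8 - z)
x(L) = L/4 (x(L) = (L + L)/(L + (8 - L)) = (2*L)/8 = (2*L)*(1/8) = L/4)
N = -758 (N = -3032/4 = -1*758 = -758)
-N = -1*(-758) = 758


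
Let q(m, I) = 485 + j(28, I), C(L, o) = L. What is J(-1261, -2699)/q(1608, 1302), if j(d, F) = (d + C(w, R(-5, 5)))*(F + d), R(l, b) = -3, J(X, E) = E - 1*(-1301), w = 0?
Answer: -466/12575 ≈ -0.037058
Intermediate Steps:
J(X, E) = 1301 + E (J(X, E) = E + 1301 = 1301 + E)
j(d, F) = d*(F + d) (j(d, F) = (d + 0)*(F + d) = d*(F + d))
q(m, I) = 1269 + 28*I (q(m, I) = 485 + 28*(I + 28) = 485 + 28*(28 + I) = 485 + (784 + 28*I) = 1269 + 28*I)
J(-1261, -2699)/q(1608, 1302) = (1301 - 2699)/(1269 + 28*1302) = -1398/(1269 + 36456) = -1398/37725 = -1398*1/37725 = -466/12575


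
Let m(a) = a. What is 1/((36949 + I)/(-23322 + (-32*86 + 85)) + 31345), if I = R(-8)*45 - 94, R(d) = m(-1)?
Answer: 8663/271529465 ≈ 3.1904e-5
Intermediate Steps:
R(d) = -1
I = -139 (I = -1*45 - 94 = -45 - 94 = -139)
1/((36949 + I)/(-23322 + (-32*86 + 85)) + 31345) = 1/((36949 - 139)/(-23322 + (-32*86 + 85)) + 31345) = 1/(36810/(-23322 + (-2752 + 85)) + 31345) = 1/(36810/(-23322 - 2667) + 31345) = 1/(36810/(-25989) + 31345) = 1/(36810*(-1/25989) + 31345) = 1/(-12270/8663 + 31345) = 1/(271529465/8663) = 8663/271529465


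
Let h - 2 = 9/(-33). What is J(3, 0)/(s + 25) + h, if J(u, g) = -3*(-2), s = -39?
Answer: 100/77 ≈ 1.2987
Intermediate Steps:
J(u, g) = 6
h = 19/11 (h = 2 + 9/(-33) = 2 + 9*(-1/33) = 2 - 3/11 = 19/11 ≈ 1.7273)
J(3, 0)/(s + 25) + h = 6/(-39 + 25) + 19/11 = 6/(-14) + 19/11 = -1/14*6 + 19/11 = -3/7 + 19/11 = 100/77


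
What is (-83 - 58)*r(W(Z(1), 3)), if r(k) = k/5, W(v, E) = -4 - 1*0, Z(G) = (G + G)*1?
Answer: 564/5 ≈ 112.80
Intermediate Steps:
Z(G) = 2*G (Z(G) = (2*G)*1 = 2*G)
W(v, E) = -4 (W(v, E) = -4 + 0 = -4)
r(k) = k/5 (r(k) = k*(⅕) = k/5)
(-83 - 58)*r(W(Z(1), 3)) = (-83 - 58)*((⅕)*(-4)) = -141*(-⅘) = 564/5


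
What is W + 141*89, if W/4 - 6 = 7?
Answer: 12601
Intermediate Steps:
W = 52 (W = 24 + 4*7 = 24 + 28 = 52)
W + 141*89 = 52 + 141*89 = 52 + 12549 = 12601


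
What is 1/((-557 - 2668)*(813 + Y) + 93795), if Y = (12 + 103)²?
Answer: -1/45178755 ≈ -2.2134e-8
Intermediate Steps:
Y = 13225 (Y = 115² = 13225)
1/((-557 - 2668)*(813 + Y) + 93795) = 1/((-557 - 2668)*(813 + 13225) + 93795) = 1/(-3225*14038 + 93795) = 1/(-45272550 + 93795) = 1/(-45178755) = -1/45178755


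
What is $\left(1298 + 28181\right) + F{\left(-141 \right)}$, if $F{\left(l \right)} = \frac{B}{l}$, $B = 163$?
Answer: $\frac{4156376}{141} \approx 29478.0$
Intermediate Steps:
$F{\left(l \right)} = \frac{163}{l}$
$\left(1298 + 28181\right) + F{\left(-141 \right)} = \left(1298 + 28181\right) + \frac{163}{-141} = 29479 + 163 \left(- \frac{1}{141}\right) = 29479 - \frac{163}{141} = \frac{4156376}{141}$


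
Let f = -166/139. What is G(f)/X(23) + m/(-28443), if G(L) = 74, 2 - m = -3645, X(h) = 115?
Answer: 1685377/3270945 ≈ 0.51526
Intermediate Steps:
f = -166/139 (f = -166*1/139 = -166/139 ≈ -1.1942)
m = 3647 (m = 2 - 1*(-3645) = 2 + 3645 = 3647)
G(f)/X(23) + m/(-28443) = 74/115 + 3647/(-28443) = 74*(1/115) + 3647*(-1/28443) = 74/115 - 3647/28443 = 1685377/3270945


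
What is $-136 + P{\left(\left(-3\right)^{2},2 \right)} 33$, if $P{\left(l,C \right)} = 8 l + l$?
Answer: $2537$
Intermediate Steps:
$P{\left(l,C \right)} = 9 l$
$-136 + P{\left(\left(-3\right)^{2},2 \right)} 33 = -136 + 9 \left(-3\right)^{2} \cdot 33 = -136 + 9 \cdot 9 \cdot 33 = -136 + 81 \cdot 33 = -136 + 2673 = 2537$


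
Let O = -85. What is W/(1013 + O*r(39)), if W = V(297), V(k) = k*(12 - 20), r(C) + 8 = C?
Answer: 1188/811 ≈ 1.4649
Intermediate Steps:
r(C) = -8 + C
V(k) = -8*k (V(k) = k*(-8) = -8*k)
W = -2376 (W = -8*297 = -2376)
W/(1013 + O*r(39)) = -2376/(1013 - 85*(-8 + 39)) = -2376/(1013 - 85*31) = -2376/(1013 - 2635) = -2376/(-1622) = -2376*(-1/1622) = 1188/811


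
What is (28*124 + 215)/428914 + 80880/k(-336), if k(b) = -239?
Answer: -34689683127/102510446 ≈ -338.40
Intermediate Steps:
(28*124 + 215)/428914 + 80880/k(-336) = (28*124 + 215)/428914 + 80880/(-239) = (3472 + 215)*(1/428914) + 80880*(-1/239) = 3687*(1/428914) - 80880/239 = 3687/428914 - 80880/239 = -34689683127/102510446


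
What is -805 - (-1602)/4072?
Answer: -1638179/2036 ≈ -804.61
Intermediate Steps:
-805 - (-1602)/4072 = -805 - 1*(-801/2036) = -805 + 801/2036 = -1638179/2036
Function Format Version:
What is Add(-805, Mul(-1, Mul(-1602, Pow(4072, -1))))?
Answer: Rational(-1638179, 2036) ≈ -804.61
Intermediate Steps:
Add(-805, Mul(-1, Mul(-1602, Pow(4072, -1)))) = Add(-805, Mul(-1, Mul(-1602, Rational(1, 4072)))) = Add(-805, Mul(-1, Rational(-801, 2036))) = Add(-805, Rational(801, 2036)) = Rational(-1638179, 2036)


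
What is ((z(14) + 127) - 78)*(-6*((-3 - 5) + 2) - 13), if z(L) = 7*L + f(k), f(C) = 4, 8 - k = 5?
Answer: 3473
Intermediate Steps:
k = 3 (k = 8 - 1*5 = 8 - 5 = 3)
z(L) = 4 + 7*L (z(L) = 7*L + 4 = 4 + 7*L)
((z(14) + 127) - 78)*(-6*((-3 - 5) + 2) - 13) = (((4 + 7*14) + 127) - 78)*(-6*((-3 - 5) + 2) - 13) = (((4 + 98) + 127) - 78)*(-6*(-8 + 2) - 13) = ((102 + 127) - 78)*(-6*(-6) - 13) = (229 - 78)*(36 - 13) = 151*23 = 3473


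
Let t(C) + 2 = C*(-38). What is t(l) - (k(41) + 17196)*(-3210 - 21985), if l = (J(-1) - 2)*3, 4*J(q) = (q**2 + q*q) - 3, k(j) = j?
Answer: 868572939/2 ≈ 4.3429e+8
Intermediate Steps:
J(q) = -3/4 + q**2/2 (J(q) = ((q**2 + q*q) - 3)/4 = ((q**2 + q**2) - 3)/4 = (2*q**2 - 3)/4 = (-3 + 2*q**2)/4 = -3/4 + q**2/2)
l = -27/4 (l = ((-3/4 + (1/2)*(-1)**2) - 2)*3 = ((-3/4 + (1/2)*1) - 2)*3 = ((-3/4 + 1/2) - 2)*3 = (-1/4 - 2)*3 = -9/4*3 = -27/4 ≈ -6.7500)
t(C) = -2 - 38*C (t(C) = -2 + C*(-38) = -2 - 38*C)
t(l) - (k(41) + 17196)*(-3210 - 21985) = (-2 - 38*(-27/4)) - (41 + 17196)*(-3210 - 21985) = (-2 + 513/2) - 17237*(-25195) = 509/2 - 1*(-434286215) = 509/2 + 434286215 = 868572939/2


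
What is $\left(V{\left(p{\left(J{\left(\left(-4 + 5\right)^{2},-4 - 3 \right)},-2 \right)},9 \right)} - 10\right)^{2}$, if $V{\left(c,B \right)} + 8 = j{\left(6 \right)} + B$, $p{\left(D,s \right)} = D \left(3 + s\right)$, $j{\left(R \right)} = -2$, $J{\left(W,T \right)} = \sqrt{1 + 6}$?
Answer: $121$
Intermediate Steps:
$J{\left(W,T \right)} = \sqrt{7}$
$V{\left(c,B \right)} = -10 + B$ ($V{\left(c,B \right)} = -8 + \left(-2 + B\right) = -10 + B$)
$\left(V{\left(p{\left(J{\left(\left(-4 + 5\right)^{2},-4 - 3 \right)},-2 \right)},9 \right)} - 10\right)^{2} = \left(\left(-10 + 9\right) - 10\right)^{2} = \left(-1 - 10\right)^{2} = \left(-11\right)^{2} = 121$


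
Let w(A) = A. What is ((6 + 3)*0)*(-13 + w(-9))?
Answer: 0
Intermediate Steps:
((6 + 3)*0)*(-13 + w(-9)) = ((6 + 3)*0)*(-13 - 9) = (9*0)*(-22) = 0*(-22) = 0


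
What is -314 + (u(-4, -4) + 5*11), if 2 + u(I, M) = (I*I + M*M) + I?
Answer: -233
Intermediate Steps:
u(I, M) = -2 + I + I**2 + M**2 (u(I, M) = -2 + ((I*I + M*M) + I) = -2 + ((I**2 + M**2) + I) = -2 + (I + I**2 + M**2) = -2 + I + I**2 + M**2)
-314 + (u(-4, -4) + 5*11) = -314 + ((-2 - 4 + (-4)**2 + (-4)**2) + 5*11) = -314 + ((-2 - 4 + 16 + 16) + 55) = -314 + (26 + 55) = -314 + 81 = -233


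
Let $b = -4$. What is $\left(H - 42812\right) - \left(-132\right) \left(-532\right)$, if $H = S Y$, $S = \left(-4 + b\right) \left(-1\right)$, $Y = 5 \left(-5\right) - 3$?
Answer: $-113260$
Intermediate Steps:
$Y = -28$ ($Y = -25 - 3 = -28$)
$S = 8$ ($S = \left(-4 - 4\right) \left(-1\right) = \left(-8\right) \left(-1\right) = 8$)
$H = -224$ ($H = 8 \left(-28\right) = -224$)
$\left(H - 42812\right) - \left(-132\right) \left(-532\right) = \left(-224 - 42812\right) - \left(-132\right) \left(-532\right) = \left(-224 - 42812\right) - 70224 = -43036 - 70224 = -113260$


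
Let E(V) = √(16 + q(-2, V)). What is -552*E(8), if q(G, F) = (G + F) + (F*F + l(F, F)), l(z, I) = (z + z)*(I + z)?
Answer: -1656*√38 ≈ -10208.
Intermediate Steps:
l(z, I) = 2*z*(I + z) (l(z, I) = (2*z)*(I + z) = 2*z*(I + z))
q(G, F) = F + G + 5*F² (q(G, F) = (G + F) + (F*F + 2*F*(F + F)) = (F + G) + (F² + 2*F*(2*F)) = (F + G) + (F² + 4*F²) = (F + G) + 5*F² = F + G + 5*F²)
E(V) = √(14 + V + 5*V²) (E(V) = √(16 + (V - 2 + 5*V²)) = √(16 + (-2 + V + 5*V²)) = √(14 + V + 5*V²))
-552*E(8) = -552*√(14 + 8 + 5*8²) = -552*√(14 + 8 + 5*64) = -552*√(14 + 8 + 320) = -1656*√38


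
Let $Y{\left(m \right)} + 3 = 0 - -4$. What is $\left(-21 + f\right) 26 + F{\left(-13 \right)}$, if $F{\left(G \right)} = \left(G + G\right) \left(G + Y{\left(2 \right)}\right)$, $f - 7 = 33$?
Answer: $806$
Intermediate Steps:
$Y{\left(m \right)} = 1$ ($Y{\left(m \right)} = -3 + \left(0 - -4\right) = -3 + \left(0 + 4\right) = -3 + 4 = 1$)
$f = 40$ ($f = 7 + 33 = 40$)
$F{\left(G \right)} = 2 G \left(1 + G\right)$ ($F{\left(G \right)} = \left(G + G\right) \left(G + 1\right) = 2 G \left(1 + G\right)$)
$\left(-21 + f\right) 26 + F{\left(-13 \right)} = \left(-21 + 40\right) 26 + 2 \left(-13\right) \left(1 - 13\right) = 19 \cdot 26 + 2 \left(-13\right) \left(-12\right) = 494 + 312 = 806$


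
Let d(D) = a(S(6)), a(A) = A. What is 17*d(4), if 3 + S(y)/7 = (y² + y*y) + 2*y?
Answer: 9639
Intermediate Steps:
S(y) = -21 + 14*y + 14*y² (S(y) = -21 + 7*((y² + y*y) + 2*y) = -21 + 7*((y² + y²) + 2*y) = -21 + 7*(2*y² + 2*y) = -21 + 7*(2*y + 2*y²) = -21 + (14*y + 14*y²) = -21 + 14*y + 14*y²)
d(D) = 567 (d(D) = -21 + 14*6 + 14*6² = -21 + 84 + 14*36 = -21 + 84 + 504 = 567)
17*d(4) = 17*567 = 9639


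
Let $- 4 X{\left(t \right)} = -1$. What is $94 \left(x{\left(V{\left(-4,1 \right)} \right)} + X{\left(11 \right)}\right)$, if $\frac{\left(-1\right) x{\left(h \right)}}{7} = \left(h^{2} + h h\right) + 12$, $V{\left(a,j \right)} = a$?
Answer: $- \frac{57857}{2} \approx -28929.0$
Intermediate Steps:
$x{\left(h \right)} = -84 - 14 h^{2}$ ($x{\left(h \right)} = - 7 \left(\left(h^{2} + h h\right) + 12\right) = - 7 \left(\left(h^{2} + h^{2}\right) + 12\right) = - 7 \left(2 h^{2} + 12\right) = - 7 \left(12 + 2 h^{2}\right) = -84 - 14 h^{2}$)
$X{\left(t \right)} = \frac{1}{4}$ ($X{\left(t \right)} = \left(- \frac{1}{4}\right) \left(-1\right) = \frac{1}{4}$)
$94 \left(x{\left(V{\left(-4,1 \right)} \right)} + X{\left(11 \right)}\right) = 94 \left(\left(-84 - 14 \left(-4\right)^{2}\right) + \frac{1}{4}\right) = 94 \left(\left(-84 - 224\right) + \frac{1}{4}\right) = 94 \left(-308 + \frac{1}{4}\right) = 94 \left(- \frac{1231}{4}\right) = - \frac{57857}{2}$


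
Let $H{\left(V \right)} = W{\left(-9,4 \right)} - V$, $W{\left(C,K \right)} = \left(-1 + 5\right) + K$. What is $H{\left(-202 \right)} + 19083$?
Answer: $19293$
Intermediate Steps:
$W{\left(C,K \right)} = 4 + K$
$H{\left(V \right)} = 8 - V$ ($H{\left(V \right)} = \left(4 + 4\right) - V = 8 - V$)
$H{\left(-202 \right)} + 19083 = \left(8 - -202\right) + 19083 = \left(8 + 202\right) + 19083 = 210 + 19083 = 19293$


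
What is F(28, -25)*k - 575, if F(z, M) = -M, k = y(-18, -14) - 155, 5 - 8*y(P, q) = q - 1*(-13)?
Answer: -17725/4 ≈ -4431.3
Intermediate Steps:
y(P, q) = -1 - q/8 (y(P, q) = 5/8 - (q - 1*(-13))/8 = 5/8 - (q + 13)/8 = 5/8 - (13 + q)/8 = 5/8 + (-13/8 - q/8) = -1 - q/8)
k = -617/4 (k = (-1 - ⅛*(-14)) - 155 = (-1 + 7/4) - 155 = ¾ - 155 = -617/4 ≈ -154.25)
F(28, -25)*k - 575 = -1*(-25)*(-617/4) - 575 = 25*(-617/4) - 575 = -15425/4 - 575 = -17725/4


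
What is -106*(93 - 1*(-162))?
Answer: -27030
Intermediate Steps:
-106*(93 - 1*(-162)) = -106*(93 + 162) = -106*255 = -27030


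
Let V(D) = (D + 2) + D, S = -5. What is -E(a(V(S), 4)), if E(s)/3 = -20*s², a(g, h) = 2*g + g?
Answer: 34560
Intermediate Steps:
V(D) = 2 + 2*D (V(D) = (2 + D) + D = 2 + 2*D)
a(g, h) = 3*g
E(s) = -60*s² (E(s) = 3*(-20*s²) = -60*s²)
-E(a(V(S), 4)) = -(-60)*(3*(2 + 2*(-5)))² = -(-60)*(3*(2 - 10))² = -(-60)*(3*(-8))² = -(-60)*(-24)² = -(-60)*576 = -1*(-34560) = 34560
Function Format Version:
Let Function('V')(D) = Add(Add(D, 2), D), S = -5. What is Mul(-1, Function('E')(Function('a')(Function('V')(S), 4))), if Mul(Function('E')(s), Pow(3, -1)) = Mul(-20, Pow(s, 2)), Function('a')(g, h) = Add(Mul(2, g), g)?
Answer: 34560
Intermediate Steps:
Function('V')(D) = Add(2, Mul(2, D)) (Function('V')(D) = Add(Add(2, D), D) = Add(2, Mul(2, D)))
Function('a')(g, h) = Mul(3, g)
Function('E')(s) = Mul(-60, Pow(s, 2)) (Function('E')(s) = Mul(3, Mul(-20, Pow(s, 2))) = Mul(-60, Pow(s, 2)))
Mul(-1, Function('E')(Function('a')(Function('V')(S), 4))) = Mul(-1, Mul(-60, Pow(Mul(3, Add(2, Mul(2, -5))), 2))) = Mul(-1, Mul(-60, Pow(Mul(3, Add(2, -10)), 2))) = Mul(-1, Mul(-60, Pow(Mul(3, -8), 2))) = Mul(-1, Mul(-60, Pow(-24, 2))) = Mul(-1, Mul(-60, 576)) = Mul(-1, -34560) = 34560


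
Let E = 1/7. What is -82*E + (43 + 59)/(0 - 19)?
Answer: -2272/133 ≈ -17.083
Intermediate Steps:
E = ⅐ ≈ 0.14286
-82*E + (43 + 59)/(0 - 19) = -82*⅐ + (43 + 59)/(0 - 19) = -82/7 + 102/(-19) = -82/7 + 102*(-1/19) = -82/7 - 102/19 = -2272/133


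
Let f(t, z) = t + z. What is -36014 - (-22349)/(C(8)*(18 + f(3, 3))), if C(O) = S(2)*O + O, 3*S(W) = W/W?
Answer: -9197235/256 ≈ -35927.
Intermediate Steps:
S(W) = ⅓ (S(W) = (W/W)/3 = (⅓)*1 = ⅓)
C(O) = 4*O/3 (C(O) = O/3 + O = 4*O/3)
-36014 - (-22349)/(C(8)*(18 + f(3, 3))) = -36014 - (-22349)/(((4/3)*8)*(18 + (3 + 3))) = -36014 - (-22349)/(32*(18 + 6)/3) = -36014 - (-22349)/((32/3)*24) = -36014 - (-22349)/256 = -36014 - 1*(-22349/256) = -36014 + 22349/256 = -9197235/256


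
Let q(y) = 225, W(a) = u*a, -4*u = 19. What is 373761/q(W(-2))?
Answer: 41529/25 ≈ 1661.2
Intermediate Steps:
u = -19/4 (u = -¼*19 = -19/4 ≈ -4.7500)
W(a) = -19*a/4
373761/q(W(-2)) = 373761/225 = 373761*(1/225) = 41529/25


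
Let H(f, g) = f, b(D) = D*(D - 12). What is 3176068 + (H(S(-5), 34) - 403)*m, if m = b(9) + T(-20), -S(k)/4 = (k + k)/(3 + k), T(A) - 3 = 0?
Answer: 3186220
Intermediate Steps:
T(A) = 3 (T(A) = 3 + 0 = 3)
b(D) = D*(-12 + D)
S(k) = -8*k/(3 + k) (S(k) = -4*(k + k)/(3 + k) = -4*2*k/(3 + k) = -8*k/(3 + k))
m = -24 (m = 9*(-12 + 9) + 3 = 9*(-3) + 3 = -27 + 3 = -24)
3176068 + (H(S(-5), 34) - 403)*m = 3176068 + (-8*(-5)/(3 - 5) - 403)*(-24) = 3176068 + (-8*(-5)/(-2) - 403)*(-24) = 3176068 + (-8*(-5)*(-½) - 403)*(-24) = 3176068 + (-20 - 403)*(-24) = 3176068 - 423*(-24) = 3176068 + 10152 = 3186220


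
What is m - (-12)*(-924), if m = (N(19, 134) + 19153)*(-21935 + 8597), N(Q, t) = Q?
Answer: -255727224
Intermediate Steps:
m = -255716136 (m = (19 + 19153)*(-21935 + 8597) = 19172*(-13338) = -255716136)
m - (-12)*(-924) = -255716136 - (-12)*(-924) = -255716136 - 1*11088 = -255716136 - 11088 = -255727224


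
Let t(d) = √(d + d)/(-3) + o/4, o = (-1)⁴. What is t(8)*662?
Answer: -4303/6 ≈ -717.17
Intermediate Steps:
o = 1
t(d) = ¼ - √2*√d/3 (t(d) = √(d + d)/(-3) + 1/4 = √(2*d)*(-⅓) + 1*(¼) = (√2*√d)*(-⅓) + ¼ = -√2*√d/3 + ¼ = ¼ - √2*√d/3)
t(8)*662 = (¼ - √2*√8/3)*662 = (¼ - √2*2*√2/3)*662 = (¼ - 4/3)*662 = -13/12*662 = -4303/6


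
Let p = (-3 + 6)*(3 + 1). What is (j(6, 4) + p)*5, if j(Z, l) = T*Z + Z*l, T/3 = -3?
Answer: -90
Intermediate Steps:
T = -9 (T = 3*(-3) = -9)
j(Z, l) = -9*Z + Z*l
p = 12 (p = 3*4 = 12)
(j(6, 4) + p)*5 = (6*(-9 + 4) + 12)*5 = (6*(-5) + 12)*5 = (-30 + 12)*5 = -18*5 = -90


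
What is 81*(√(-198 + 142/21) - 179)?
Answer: -14499 + 108*I*√5271/7 ≈ -14499.0 + 1120.1*I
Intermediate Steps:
81*(√(-198 + 142/21) - 179) = 81*(√(-4016/21) - 179) = 81*(4*I*√5271/21 - 179) = 81*(-179 + 4*I*√5271/21) = -14499 + 108*I*√5271/7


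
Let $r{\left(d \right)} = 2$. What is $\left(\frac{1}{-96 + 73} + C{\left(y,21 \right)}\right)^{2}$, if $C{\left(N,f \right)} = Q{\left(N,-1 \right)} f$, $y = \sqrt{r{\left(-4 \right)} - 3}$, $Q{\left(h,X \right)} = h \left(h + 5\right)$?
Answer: $- \frac{5597969}{529} - \frac{101640 i}{23} \approx -10582.0 - 4419.1 i$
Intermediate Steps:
$Q{\left(h,X \right)} = h \left(5 + h\right)$
$y = i$ ($y = \sqrt{2 - 3} = \sqrt{-1} = i \approx 1.0 i$)
$C{\left(N,f \right)} = N f \left(5 + N\right)$ ($C{\left(N,f \right)} = N \left(5 + N\right) f = N f \left(5 + N\right)$)
$\left(\frac{1}{-96 + 73} + C{\left(y,21 \right)}\right)^{2} = \left(\frac{1}{-96 + 73} + i 21 \left(5 + i\right)\right)^{2} = \left(\frac{1}{-23} + 21 i \left(5 + i\right)\right)^{2} = \left(- \frac{1}{23} + 21 i \left(5 + i\right)\right)^{2}$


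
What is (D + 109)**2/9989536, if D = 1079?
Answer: 88209/624346 ≈ 0.14128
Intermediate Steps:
(D + 109)**2/9989536 = (1079 + 109)**2/9989536 = 1188**2*(1/9989536) = 1411344*(1/9989536) = 88209/624346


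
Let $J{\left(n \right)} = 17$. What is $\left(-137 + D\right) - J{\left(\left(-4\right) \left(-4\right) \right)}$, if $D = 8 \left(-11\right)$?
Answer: $-242$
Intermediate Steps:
$D = -88$
$\left(-137 + D\right) - J{\left(\left(-4\right) \left(-4\right) \right)} = \left(-137 - 88\right) - 17 = -225 - 17 = -242$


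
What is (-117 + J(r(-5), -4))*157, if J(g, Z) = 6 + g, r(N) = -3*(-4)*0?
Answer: -17427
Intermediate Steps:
r(N) = 0 (r(N) = 12*0 = 0)
(-117 + J(r(-5), -4))*157 = (-117 + (6 + 0))*157 = (-117 + 6)*157 = -111*157 = -17427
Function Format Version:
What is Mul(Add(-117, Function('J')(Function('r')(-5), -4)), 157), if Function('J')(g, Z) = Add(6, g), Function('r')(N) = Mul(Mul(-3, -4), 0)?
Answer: -17427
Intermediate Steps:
Function('r')(N) = 0 (Function('r')(N) = Mul(12, 0) = 0)
Mul(Add(-117, Function('J')(Function('r')(-5), -4)), 157) = Mul(Add(-117, Add(6, 0)), 157) = Mul(Add(-117, 6), 157) = Mul(-111, 157) = -17427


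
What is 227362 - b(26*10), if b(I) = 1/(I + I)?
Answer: 118228239/520 ≈ 2.2736e+5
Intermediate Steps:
b(I) = 1/(2*I)
227362 - b(26*10) = 227362 - 1/(2*(26*10)) = 227362 - 1/(2*260) = 227362 - 1*1/520 = 227362 - 1/520 = 118228239/520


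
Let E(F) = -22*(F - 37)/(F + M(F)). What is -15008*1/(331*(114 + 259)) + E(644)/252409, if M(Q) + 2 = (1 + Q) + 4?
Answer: -4892155890054/40231655525797 ≈ -0.12160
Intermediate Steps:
M(Q) = 3 + Q (M(Q) = -2 + ((1 + Q) + 4) = -2 + (5 + Q) = 3 + Q)
E(F) = -22*(-37 + F)/(3 + 2*F) (E(F) = -22*(F - 37)/(F + (3 + F)) = -22*(-37 + F)/(3 + 2*F))
-15008*1/(331*(114 + 259)) + E(644)/252409 = -15008*1/(331*(114 + 259)) + (22*(37 - 1*644)/(3 + 2*644))/252409 = -15008/(373*331) + (22*(37 - 644)/(3 + 1288))*(1/252409) = -15008/123463 + (22*(-607)/1291)*(1/252409) = -15008*1/123463 + (22*(1/1291)*(-607))*(1/252409) = -15008/123463 - 13354/1291*1/252409 = -15008/123463 - 13354/325860019 = -4892155890054/40231655525797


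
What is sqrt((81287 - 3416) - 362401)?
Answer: I*sqrt(284530) ≈ 533.41*I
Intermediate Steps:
sqrt((81287 - 3416) - 362401) = sqrt(77871 - 362401) = sqrt(-284530) = I*sqrt(284530)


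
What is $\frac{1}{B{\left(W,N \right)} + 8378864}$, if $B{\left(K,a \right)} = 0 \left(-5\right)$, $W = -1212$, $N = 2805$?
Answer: $\frac{1}{8378864} \approx 1.1935 \cdot 10^{-7}$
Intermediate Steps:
$B{\left(K,a \right)} = 0$
$\frac{1}{B{\left(W,N \right)} + 8378864} = \frac{1}{0 + 8378864} = \frac{1}{8378864}$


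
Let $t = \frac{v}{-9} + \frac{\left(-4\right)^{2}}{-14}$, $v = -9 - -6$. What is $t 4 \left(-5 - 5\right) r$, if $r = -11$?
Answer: $- \frac{7480}{21} \approx -356.19$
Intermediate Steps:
$v = -3$ ($v = -9 + 6 = -3$)
$t = - \frac{17}{21}$ ($t = - \frac{3}{-9} + \frac{\left(-4\right)^{2}}{-14} = \left(-3\right) \left(- \frac{1}{9}\right) + 16 \left(- \frac{1}{14}\right) = \frac{1}{3} - \frac{8}{7} = - \frac{17}{21} \approx -0.80952$)
$t 4 \left(-5 - 5\right) r = - \frac{17 \cdot 4 \left(-5 - 5\right)}{21} \left(-11\right) = - \frac{17 \cdot 4 \left(-10\right)}{21} \left(-11\right) = \left(- \frac{17}{21}\right) \left(-40\right) \left(-11\right) = \frac{680}{21} \left(-11\right) = - \frac{7480}{21}$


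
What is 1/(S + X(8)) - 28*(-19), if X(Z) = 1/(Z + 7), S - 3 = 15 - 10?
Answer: 64387/121 ≈ 532.12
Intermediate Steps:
S = 8 (S = 3 + (15 - 10) = 3 + 5 = 8)
X(Z) = 1/(7 + Z)
1/(S + X(8)) - 28*(-19) = 1/(8 + 1/(7 + 8)) - 28*(-19) = 1/(8 + 1/15) + 532 = 1/(121/15) + 532 = 15/121 + 532 = 64387/121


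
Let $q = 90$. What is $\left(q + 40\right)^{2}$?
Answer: $16900$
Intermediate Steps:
$\left(q + 40\right)^{2} = \left(90 + 40\right)^{2} = 130^{2} = 16900$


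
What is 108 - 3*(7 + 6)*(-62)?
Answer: 2526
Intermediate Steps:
108 - 3*(7 + 6)*(-62) = 108 - 3*13*(-62) = 108 - 39*(-62) = 108 + 2418 = 2526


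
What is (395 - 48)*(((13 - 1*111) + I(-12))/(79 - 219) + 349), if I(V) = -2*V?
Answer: 8490049/70 ≈ 1.2129e+5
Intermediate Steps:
(395 - 48)*(((13 - 1*111) + I(-12))/(79 - 219) + 349) = (395 - 48)*(((13 - 1*111) - 2*(-12))/(79 - 219) + 349) = 347*(((13 - 111) + 24)/(-140) + 349) = 347*((-98 + 24)*(-1/140) + 349) = 347*(-74*(-1/140) + 349) = 347*(37/70 + 349) = 347*(24467/70) = 8490049/70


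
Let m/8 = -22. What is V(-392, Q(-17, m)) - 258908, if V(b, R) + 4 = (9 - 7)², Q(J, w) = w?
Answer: -258908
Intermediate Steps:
m = -176 (m = 8*(-22) = -176)
V(b, R) = 0 (V(b, R) = -4 + (9 - 7)² = -4 + 2² = -4 + 4 = 0)
V(-392, Q(-17, m)) - 258908 = 0 - 258908 = -258908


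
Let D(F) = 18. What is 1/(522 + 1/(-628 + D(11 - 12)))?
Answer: 610/318419 ≈ 0.0019157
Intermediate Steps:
1/(522 + 1/(-628 + D(11 - 12))) = 1/(522 + 1/(-628 + 18)) = 1/(522 + 1/(-610)) = 1/(522 - 1/610) = 1/(318419/610) = 610/318419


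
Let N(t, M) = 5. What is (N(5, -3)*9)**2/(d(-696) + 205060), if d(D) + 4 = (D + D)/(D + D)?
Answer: 2025/205057 ≈ 0.0098753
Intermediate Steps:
d(D) = -3 (d(D) = -4 + (D + D)/(D + D) = -4 + (2*D)/((2*D)) = -4 + (2*D)*(1/(2*D)) = -4 + 1 = -3)
(N(5, -3)*9)**2/(d(-696) + 205060) = (5*9)**2/(-3 + 205060) = 45**2/205057 = 2025*(1/205057) = 2025/205057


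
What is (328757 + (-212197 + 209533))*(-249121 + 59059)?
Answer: -61977887766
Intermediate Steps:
(328757 + (-212197 + 209533))*(-249121 + 59059) = (328757 - 2664)*(-190062) = 326093*(-190062) = -61977887766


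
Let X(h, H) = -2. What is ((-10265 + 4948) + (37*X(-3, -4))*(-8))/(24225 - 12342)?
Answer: -1575/3961 ≈ -0.39763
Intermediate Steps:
((-10265 + 4948) + (37*X(-3, -4))*(-8))/(24225 - 12342) = ((-10265 + 4948) + (37*(-2))*(-8))/(24225 - 12342) = (-5317 - 74*(-8))/11883 = (-5317 + 592)*(1/11883) = -4725*1/11883 = -1575/3961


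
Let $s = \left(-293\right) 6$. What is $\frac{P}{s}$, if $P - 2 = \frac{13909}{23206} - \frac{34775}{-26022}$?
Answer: $- \frac{297082714}{132699670407} \approx -0.0022388$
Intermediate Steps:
$s = -1758$
$P = \frac{594165428}{150966633}$ ($P = 2 + \left(\frac{13909}{23206} - \frac{34775}{-26022}\right) = 2 + \left(13909 \cdot \frac{1}{23206} - - \frac{34775}{26022}\right) = 2 + \left(\frac{13909}{23206} + \frac{34775}{26022}\right) = 2 + \frac{292232162}{150966633} = \frac{594165428}{150966633} \approx 3.9357$)
$\frac{P}{s} = \frac{594165428}{150966633 \left(-1758\right)} = \frac{594165428}{150966633} \left(- \frac{1}{1758}\right) = - \frac{297082714}{132699670407}$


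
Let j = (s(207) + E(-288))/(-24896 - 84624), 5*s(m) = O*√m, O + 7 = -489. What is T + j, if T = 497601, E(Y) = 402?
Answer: 27248630559/54760 + 93*√23/34225 ≈ 4.9760e+5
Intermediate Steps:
O = -496 (O = -7 - 489 = -496)
s(m) = -496*√m/5 (s(m) = (-496*√m)/5 = -496*√m/5)
j = -201/54760 + 93*√23/34225 (j = (-1488*√23/5 + 402)/(-24896 - 84624) = (-1488*√23/5 + 402)/(-109520) = (-1488*√23/5 + 402)*(-1/109520) = (402 - 1488*√23/5)*(-1/109520) = -201/54760 + 93*√23/34225 ≈ 0.0093612)
T + j = 497601 + (-201/54760 + 93*√23/34225) = 27248630559/54760 + 93*√23/34225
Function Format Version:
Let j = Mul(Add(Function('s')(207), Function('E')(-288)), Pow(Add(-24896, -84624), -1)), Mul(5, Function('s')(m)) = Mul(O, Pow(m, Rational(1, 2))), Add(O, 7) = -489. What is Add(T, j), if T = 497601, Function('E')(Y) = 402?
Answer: Add(Rational(27248630559, 54760), Mul(Rational(93, 34225), Pow(23, Rational(1, 2)))) ≈ 4.9760e+5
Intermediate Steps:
O = -496 (O = Add(-7, -489) = -496)
Function('s')(m) = Mul(Rational(-496, 5), Pow(m, Rational(1, 2))) (Function('s')(m) = Mul(Rational(1, 5), Mul(-496, Pow(m, Rational(1, 2)))) = Mul(Rational(-496, 5), Pow(m, Rational(1, 2))))
j = Add(Rational(-201, 54760), Mul(Rational(93, 34225), Pow(23, Rational(1, 2)))) (j = Mul(Add(Mul(Rational(-496, 5), Pow(207, Rational(1, 2))), 402), Pow(Add(-24896, -84624), -1)) = Mul(Add(Mul(Rational(-496, 5), Mul(3, Pow(23, Rational(1, 2)))), 402), Pow(-109520, -1)) = Mul(Add(Mul(Rational(-1488, 5), Pow(23, Rational(1, 2))), 402), Rational(-1, 109520)) = Mul(Add(402, Mul(Rational(-1488, 5), Pow(23, Rational(1, 2)))), Rational(-1, 109520)) = Add(Rational(-201, 54760), Mul(Rational(93, 34225), Pow(23, Rational(1, 2)))) ≈ 0.0093612)
Add(T, j) = Add(497601, Add(Rational(-201, 54760), Mul(Rational(93, 34225), Pow(23, Rational(1, 2))))) = Add(Rational(27248630559, 54760), Mul(Rational(93, 34225), Pow(23, Rational(1, 2))))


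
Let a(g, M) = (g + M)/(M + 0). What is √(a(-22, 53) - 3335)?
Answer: 6*I*√260177/53 ≈ 57.744*I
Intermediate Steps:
a(g, M) = (M + g)/M
√(a(-22, 53) - 3335) = √((53 - 22)/53 - 3335) = √((1/53)*31 - 3335) = √(31/53 - 3335) = √(-176724/53) = 6*I*√260177/53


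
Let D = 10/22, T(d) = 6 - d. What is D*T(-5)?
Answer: 5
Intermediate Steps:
D = 5/11 (D = 10*(1/22) = 5/11 ≈ 0.45455)
D*T(-5) = 5*(6 - 1*(-5))/11 = 5*(6 + 5)/11 = (5/11)*11 = 5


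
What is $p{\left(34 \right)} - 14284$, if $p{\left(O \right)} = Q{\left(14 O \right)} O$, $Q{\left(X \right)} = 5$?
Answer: $-14114$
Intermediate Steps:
$p{\left(O \right)} = 5 O$
$p{\left(34 \right)} - 14284 = 5 \cdot 34 - 14284 = 170 - 14284 = -14114$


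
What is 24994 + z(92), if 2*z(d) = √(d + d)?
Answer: 24994 + √46 ≈ 25001.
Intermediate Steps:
z(d) = √2*√d/2 (z(d) = √(d + d)/2 = √(2*d)/2 = (√2*√d)/2 = √2*√d/2)
24994 + z(92) = 24994 + √2*√92/2 = 24994 + √2*(2*√23)/2 = 24994 + √46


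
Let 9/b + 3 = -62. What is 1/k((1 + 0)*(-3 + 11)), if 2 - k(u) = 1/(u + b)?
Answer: 511/957 ≈ 0.53396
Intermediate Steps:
b = -9/65 (b = 9/(-3 - 62) = 9/(-65) = 9*(-1/65) = -9/65 ≈ -0.13846)
k(u) = 2 - 1/(-9/65 + u) (k(u) = 2 - 1/(u - 9/65) = 2 - 1/(-9/65 + u))
1/k((1 + 0)*(-3 + 11)) = 1/((-83 + 130*((1 + 0)*(-3 + 11)))/(-9 + 65*((1 + 0)*(-3 + 11)))) = 1/((-83 + 130*(1*8))/(-9 + 65*(1*8))) = 1/((-83 + 130*8)/(-9 + 65*8)) = 1/((-83 + 1040)/(-9 + 520)) = 1/(957/511) = 511/957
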